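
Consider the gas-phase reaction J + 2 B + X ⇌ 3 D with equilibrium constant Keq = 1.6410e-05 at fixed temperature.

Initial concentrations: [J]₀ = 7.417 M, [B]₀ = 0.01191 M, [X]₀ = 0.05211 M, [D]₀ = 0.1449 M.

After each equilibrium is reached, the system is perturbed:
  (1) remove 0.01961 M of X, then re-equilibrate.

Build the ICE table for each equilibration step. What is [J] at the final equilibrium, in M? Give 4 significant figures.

[J]_eq = 7.464 M

Q₀ = 55.49 vs Keq = 1.6410e-05 ⇒ Q>K, reverse
Step 1:
                  J         B         X         D
  I           7.417   0.01191   0.05211    0.1449
  C          0.0466   0.09319    0.0466   -0.1398
  E           7.464    0.1051   0.09871  0.005111
  solve Keq expr → x = -0.0466; check Q = 1.6410e-05
Then remove 0.01961 M of X.
Step 2:
                  J         B         X         D
  I           7.464    0.1051    0.0791  0.005111
  C       1.1809e-04 2.3618e-04 1.1809e-04 -3.5427e-04
  E           7.464    0.1053   0.07921  0.004757
  solve Keq expr → x = -1.1809e-04; check Q = 1.6410e-05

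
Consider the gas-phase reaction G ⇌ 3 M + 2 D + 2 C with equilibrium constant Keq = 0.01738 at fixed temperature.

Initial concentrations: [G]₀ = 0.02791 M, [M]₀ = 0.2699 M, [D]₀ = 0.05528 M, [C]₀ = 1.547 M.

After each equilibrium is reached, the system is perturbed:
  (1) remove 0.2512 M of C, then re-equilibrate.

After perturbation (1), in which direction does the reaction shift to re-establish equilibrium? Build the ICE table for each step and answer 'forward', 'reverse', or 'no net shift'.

Direction: forward

Q₀ = 0.005152 vs Keq = 0.01738 ⇒ Q<K, forward
Step 1:
                    G           M           D           C
  Initial     0.02791      0.2699     0.05528       1.547
  Change     -0.00867     0.02601     0.01734     0.01734
  Equil       0.01924      0.2959     0.07262       1.564
  solve Keq expr → x = 0.00867; check Q = 0.01738
Then remove 0.2512 M of C.
Step 2:
                    G           M           D           C
  Initial     0.01924      0.2959     0.07262       1.313
  Change    -0.002466    0.007397    0.004931    0.004931
  Equil       0.01677      0.3033     0.07755       1.318
  solve Keq expr → x = 0.002466; check Q = 0.01738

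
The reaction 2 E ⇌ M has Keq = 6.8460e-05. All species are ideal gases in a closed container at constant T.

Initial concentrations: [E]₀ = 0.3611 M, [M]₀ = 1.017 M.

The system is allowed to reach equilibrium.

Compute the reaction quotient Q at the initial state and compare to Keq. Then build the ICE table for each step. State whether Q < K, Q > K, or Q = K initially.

Q₀ = 7.799; Q > K (proceeds reverse)

Q₀ = 7.799 vs Keq = 6.8460e-05 ⇒ Q>K, reverse
Step 1:
                    E           M
  init         0.3611       1.017
  Δ             2.033      -1.017
  eq            2.394  3.9246e-04
  solve Keq expr → x = -1.017; check Q = 6.8460e-05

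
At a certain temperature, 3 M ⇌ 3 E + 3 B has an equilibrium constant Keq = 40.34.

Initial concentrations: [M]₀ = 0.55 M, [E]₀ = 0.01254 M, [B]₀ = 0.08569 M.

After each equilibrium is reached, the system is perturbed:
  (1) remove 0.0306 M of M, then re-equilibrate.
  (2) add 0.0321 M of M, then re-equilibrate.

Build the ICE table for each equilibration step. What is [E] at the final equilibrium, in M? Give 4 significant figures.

Q₀ = 7.4575e-09 vs Keq = 40.34 ⇒ Q<K, forward
Step 1:
                  M         E         B
  init         0.55   0.01254   0.08569
  Δ         -0.4714    0.4714    0.4714
  eq        0.07861    0.4839    0.5571
  solve Keq expr → x = 0.1571; check Q = 40.34
Then remove 0.0306 M of M.
Step 2:
                  M         E         B
  init      0.04801    0.4839    0.5571
  Δ          0.0236   -0.0236   -0.0236
  eq        0.07161    0.4603    0.5335
  solve Keq expr → x = -0.007866; check Q = 40.34
Then add 0.0321 M of M.
Step 3:
                  M         E         B
  init       0.1037    0.4603    0.5335
  Δ        -0.02475   0.02475   0.02475
  eq        0.07896    0.4851    0.5582
  solve Keq expr → x = 0.00825; check Q = 40.34

[E]_eq = 0.4851 M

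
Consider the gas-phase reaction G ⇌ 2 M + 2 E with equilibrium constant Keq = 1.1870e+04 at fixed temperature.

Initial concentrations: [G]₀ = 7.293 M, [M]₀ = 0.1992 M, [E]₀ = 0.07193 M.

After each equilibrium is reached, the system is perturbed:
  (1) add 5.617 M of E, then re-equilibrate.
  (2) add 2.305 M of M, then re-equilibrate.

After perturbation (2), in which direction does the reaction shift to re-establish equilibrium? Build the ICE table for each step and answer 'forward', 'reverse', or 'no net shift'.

Direction: reverse

Q₀ = 2.8151e-05 vs Keq = 1.1870e+04 ⇒ Q<K, forward
Step 1:
                    G           M           E
  I             7.293      0.1992     0.07193
  C            -5.749        11.5        11.5
  E             1.544        11.7       11.57
  solve Keq expr → x = 5.749; check Q = 1.1870e+04
Then add 5.617 M of E.
Step 2:
                    G           M           E
  I             1.544        11.7       17.19
  C            0.6932      -1.386      -1.386
  E             2.237       10.31        15.8
  solve Keq expr → x = -0.6932; check Q = 1.1870e+04
Then add 2.305 M of M.
Step 3:
                    G           M           E
  I             2.237       12.62        15.8
  C            0.4041     -0.8082     -0.8082
  E             2.641       11.81       14.99
  solve Keq expr → x = -0.4041; check Q = 1.1870e+04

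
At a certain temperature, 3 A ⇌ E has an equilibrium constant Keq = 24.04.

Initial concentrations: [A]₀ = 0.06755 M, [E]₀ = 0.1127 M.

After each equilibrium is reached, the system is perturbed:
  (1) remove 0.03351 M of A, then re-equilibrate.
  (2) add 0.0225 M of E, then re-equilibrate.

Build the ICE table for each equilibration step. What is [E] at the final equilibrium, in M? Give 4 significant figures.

Q₀ = 365.6 vs Keq = 24.04 ⇒ Q>K, reverse
Step 1:
                   A          E
  I          0.06755     0.1127
  C          0.08451   -0.02817
  E           0.1521    0.08453
  solve Keq expr → x = -0.02817; check Q = 24.04
Then remove 0.03351 M of A.
Step 2:
                   A          E
  I           0.1186    0.08453
  C          0.02775  -0.009249
  E           0.1463    0.07528
  solve Keq expr → x = -0.009249; check Q = 24.04
Then add 0.0225 M of E.
Step 3:
                   A          E
  I           0.1463    0.09778
  C          0.01126  -0.003752
  E           0.1576    0.09403
  solve Keq expr → x = -0.003752; check Q = 24.04

[E]_eq = 0.09403 M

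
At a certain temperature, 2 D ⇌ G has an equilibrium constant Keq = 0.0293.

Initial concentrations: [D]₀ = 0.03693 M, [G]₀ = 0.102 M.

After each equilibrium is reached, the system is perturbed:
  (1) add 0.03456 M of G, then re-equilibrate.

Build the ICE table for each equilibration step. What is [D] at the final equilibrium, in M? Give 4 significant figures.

[D]_eq = 0.3046 M

Q₀ = 74.79 vs Keq = 0.0293 ⇒ Q>K, reverse
Step 1:
                  D         G
  I         0.03693     0.102
  C          0.2007   -0.1003
  E          0.2376  0.001654
  solve Keq expr → x = -0.1003; check Q = 0.0293
Then add 0.03456 M of G.
Step 2:
                  D         G
  I          0.2376   0.03621
  C         0.06699   -0.0335
  E          0.3046  0.002719
  solve Keq expr → x = -0.0335; check Q = 0.0293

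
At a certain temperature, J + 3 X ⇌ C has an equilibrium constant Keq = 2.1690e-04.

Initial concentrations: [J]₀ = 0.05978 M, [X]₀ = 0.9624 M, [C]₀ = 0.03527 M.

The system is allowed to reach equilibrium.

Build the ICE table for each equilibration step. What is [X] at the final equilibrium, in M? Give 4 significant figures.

[X]_eq = 1.068 M

Q₀ = 0.6619 vs Keq = 2.1690e-04 ⇒ Q>K, reverse
Step 1:
                    J           X           C
  Initial     0.05978      0.9624     0.03527
  Change      0.03524      0.1057    -0.03524
  Equil       0.09502       1.068  2.5117e-05
  solve Keq expr → x = -0.03524; check Q = 2.1690e-04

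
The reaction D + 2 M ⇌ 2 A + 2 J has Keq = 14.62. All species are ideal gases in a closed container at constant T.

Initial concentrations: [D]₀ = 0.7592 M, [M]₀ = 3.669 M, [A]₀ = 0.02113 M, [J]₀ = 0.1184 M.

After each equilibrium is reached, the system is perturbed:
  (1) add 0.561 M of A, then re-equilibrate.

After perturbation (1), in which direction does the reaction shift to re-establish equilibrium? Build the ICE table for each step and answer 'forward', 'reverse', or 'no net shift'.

Direction: reverse

Q₀ = 6.1242e-07 vs Keq = 14.62 ⇒ Q<K, forward
Step 1:
                  D         M         A         J
  init       0.7592     3.669   0.02113    0.1184
  Δ         -0.6982    -1.396     1.396     1.396
  eq        0.06104     2.273     1.417     1.515
  solve Keq expr → x = 0.6982; check Q = 14.62
Then add 0.561 M of A.
Step 2:
                  D         M         A         J
  init      0.06104     2.273     1.978     1.515
  Δ          0.0342    0.0684   -0.0684   -0.0684
  eq        0.09524     2.341      1.91     1.446
  solve Keq expr → x = -0.0342; check Q = 14.62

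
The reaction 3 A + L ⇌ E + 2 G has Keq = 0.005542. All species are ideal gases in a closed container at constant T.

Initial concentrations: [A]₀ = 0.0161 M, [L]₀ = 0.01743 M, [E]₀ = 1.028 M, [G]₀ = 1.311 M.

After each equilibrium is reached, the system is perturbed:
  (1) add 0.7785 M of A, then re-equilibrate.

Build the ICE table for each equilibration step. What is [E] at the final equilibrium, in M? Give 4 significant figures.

Q₀ = 2.4290e+07 vs Keq = 0.005542 ⇒ Q>K, reverse
Step 1:
                   A          L          E          G
  I           0.0161    0.01743      1.028      1.311
  C            1.689     0.5629    -0.5629     -1.126
  E            1.705     0.5804     0.4651     0.1851
  solve Keq expr → x = -0.5629; check Q = 0.005542
Then add 0.7785 M of A.
Step 2:
                   A          L          E          G
  I            2.483     0.5804     0.4651     0.1851
  C          -0.1344   -0.04479    0.04479    0.08957
  E            2.349     0.5356     0.5099     0.2747
  solve Keq expr → x = 0.04479; check Q = 0.005542

[E]_eq = 0.5099 M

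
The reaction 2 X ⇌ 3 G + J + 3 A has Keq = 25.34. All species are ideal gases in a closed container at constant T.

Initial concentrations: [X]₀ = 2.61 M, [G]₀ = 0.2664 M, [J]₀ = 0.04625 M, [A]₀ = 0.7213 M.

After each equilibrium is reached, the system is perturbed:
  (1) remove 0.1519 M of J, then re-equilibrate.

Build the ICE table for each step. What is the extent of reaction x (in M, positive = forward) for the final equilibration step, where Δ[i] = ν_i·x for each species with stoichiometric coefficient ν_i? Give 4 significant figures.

Q₀ = 4.8171e-05 vs Keq = 25.34 ⇒ Q<K, forward
Step 1:
                  X         G         J         A
  Initial      2.61    0.2664   0.04625    0.7213
  Change     -1.105     1.658    0.5525     1.658
  Equil       1.505     1.924    0.5988     2.379
  solve Keq expr → x = 0.5525; check Q = 25.34
Then remove 0.1519 M of J.
Step 2:
                  X         G         J         A
  Initial     1.505     1.924    0.4469     2.379
  Change   -0.04429   0.06644   0.02215   0.06644
  Equil       1.461      1.99     0.469     2.445
  solve Keq expr → x = 0.02215; check Q = 25.34

x = 0.02215 M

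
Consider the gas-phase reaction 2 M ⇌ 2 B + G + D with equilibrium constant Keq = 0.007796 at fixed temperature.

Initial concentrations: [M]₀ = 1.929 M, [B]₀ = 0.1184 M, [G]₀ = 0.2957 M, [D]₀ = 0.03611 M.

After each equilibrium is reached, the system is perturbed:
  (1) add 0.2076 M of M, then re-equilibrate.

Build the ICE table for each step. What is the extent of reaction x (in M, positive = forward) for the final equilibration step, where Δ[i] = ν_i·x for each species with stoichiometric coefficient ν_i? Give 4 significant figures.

x = 0.01393 M

Q₀ = 4.0227e-05 vs Keq = 0.007796 ⇒ Q<K, forward
Step 1:
                    M           B           G           D
  I             1.929      0.1184      0.2957     0.03611
  C           -0.3373      0.3373      0.1687      0.1687
  E             1.592      0.4557      0.4644      0.2048
  solve Keq expr → x = 0.1687; check Q = 0.007796
Then add 0.2076 M of M.
Step 2:
                    M           B           G           D
  I             1.799      0.4557      0.4644      0.2048
  C          -0.02785     0.02785     0.01393     0.01393
  E             1.771      0.4836      0.4783      0.2187
  solve Keq expr → x = 0.01393; check Q = 0.007796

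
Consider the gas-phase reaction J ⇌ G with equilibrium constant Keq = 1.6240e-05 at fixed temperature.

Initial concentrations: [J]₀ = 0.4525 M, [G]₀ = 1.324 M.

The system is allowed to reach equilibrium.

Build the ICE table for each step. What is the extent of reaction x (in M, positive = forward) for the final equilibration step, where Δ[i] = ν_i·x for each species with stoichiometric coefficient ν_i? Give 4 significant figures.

x = -1.324 M

Q₀ = 2.926 vs Keq = 1.6240e-05 ⇒ Q>K, reverse
Step 1:
                   J          G
  Initial     0.4525      1.324
  Change       1.324     -1.324
  Equil        1.776 2.8850e-05
  solve Keq expr → x = -1.324; check Q = 1.6240e-05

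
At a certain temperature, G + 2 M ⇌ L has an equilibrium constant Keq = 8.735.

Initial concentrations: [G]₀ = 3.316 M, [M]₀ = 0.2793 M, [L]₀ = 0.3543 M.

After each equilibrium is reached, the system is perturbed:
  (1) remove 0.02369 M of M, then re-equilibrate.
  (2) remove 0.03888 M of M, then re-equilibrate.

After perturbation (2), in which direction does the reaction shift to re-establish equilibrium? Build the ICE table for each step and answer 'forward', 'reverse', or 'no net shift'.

Direction: reverse

Q₀ = 1.37 vs Keq = 8.735 ⇒ Q<K, forward
Step 1:
                    G           M           L
  init          3.316      0.2793      0.3543
  Δ          -0.07785     -0.1557     0.07785
  eq            3.238      0.1236      0.4321
  solve Keq expr → x = 0.07785; check Q = 8.735
Then remove 0.02369 M of M.
Step 2:
                    G           M           L
  init          3.238     0.09991      0.4321
  Δ           0.01095     0.02191    -0.01095
  eq            3.249      0.1218      0.4212
  solve Keq expr → x = -0.01095; check Q = 8.735
Then remove 0.03888 M of M.
Step 3:
                    G           M           L
  init          3.249     0.08294      0.4212
  Δ           0.01796     0.03593    -0.01796
  eq            3.267      0.1189      0.4032
  solve Keq expr → x = -0.01796; check Q = 8.735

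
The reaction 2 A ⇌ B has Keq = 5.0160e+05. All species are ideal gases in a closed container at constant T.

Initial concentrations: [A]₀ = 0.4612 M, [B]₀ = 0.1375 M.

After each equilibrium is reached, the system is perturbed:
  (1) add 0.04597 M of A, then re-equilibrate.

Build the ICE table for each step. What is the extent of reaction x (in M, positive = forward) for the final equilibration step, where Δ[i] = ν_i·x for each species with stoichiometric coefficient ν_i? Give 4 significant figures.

Q₀ = 0.6464 vs Keq = 5.0160e+05 ⇒ Q<K, forward
Step 1:
                   A          B
  init        0.4612     0.1375
  Δ          -0.4603     0.2302
  eq      8.5615e-04     0.3677
  solve Keq expr → x = 0.2302; check Q = 5.0160e+05
Then add 0.04597 M of A.
Step 2:
                   A          B
  init       0.04683     0.3677
  Δ         -0.04594    0.02297
  eq      8.8249e-04     0.3906
  solve Keq expr → x = 0.02297; check Q = 5.0160e+05

x = 0.02297 M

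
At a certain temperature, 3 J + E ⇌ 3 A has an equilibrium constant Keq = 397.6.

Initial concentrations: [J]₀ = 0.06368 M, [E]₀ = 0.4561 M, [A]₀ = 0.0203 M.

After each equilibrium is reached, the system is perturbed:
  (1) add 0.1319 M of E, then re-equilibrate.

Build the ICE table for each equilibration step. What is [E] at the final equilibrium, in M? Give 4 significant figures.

[E]_eq = 0.5707 M

Q₀ = 0.07103 vs Keq = 397.6 ⇒ Q<K, forward
Step 1:
                    J           E           A
  I           0.06368      0.4561      0.0203
  C          -0.05093    -0.01698     0.05093
  E           0.01275      0.4391     0.07123
  solve Keq expr → x = 0.01698; check Q = 397.6
Then add 0.1319 M of E.
Step 2:
                    J           E           A
  I           0.01275       0.571     0.07123
  C       -9.1612e-04 -3.0537e-04  9.1612e-04
  E           0.01183      0.5707     0.07215
  solve Keq expr → x = 3.0537e-04; check Q = 397.6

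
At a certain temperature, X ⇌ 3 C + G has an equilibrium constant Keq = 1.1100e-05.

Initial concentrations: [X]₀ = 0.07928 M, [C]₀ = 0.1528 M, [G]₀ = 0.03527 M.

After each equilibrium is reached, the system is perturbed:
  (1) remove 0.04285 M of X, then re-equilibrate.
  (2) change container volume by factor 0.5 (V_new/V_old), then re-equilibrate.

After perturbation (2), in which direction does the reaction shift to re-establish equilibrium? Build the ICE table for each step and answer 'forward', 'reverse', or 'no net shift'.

Direction: reverse

Q₀ = 0.001587 vs Keq = 1.1100e-05 ⇒ Q>K, reverse
Step 1:
                    X           C           G
  Initial     0.07928      0.1528     0.03527
  Change      0.03021    -0.09063    -0.03021
  Equil        0.1095     0.06217    0.005059
  solve Keq expr → x = -0.03021; check Q = 1.1100e-05
Then remove 0.04285 M of X.
Step 2:
                    X           C           G
  Initial     0.06664     0.06217    0.005059
  Change     0.001267   -0.003802   -0.001267
  Equil       0.06791     0.05836    0.003791
  solve Keq expr → x = -0.001267; check Q = 1.1100e-05
Then change container volume by factor 0.5 (V_new/V_old).
Step 3:
                    X           C           G
  Initial      0.1358      0.1167    0.007583
  Change     0.005954    -0.01786   -0.005954
  Equil        0.1418     0.09887    0.001628
  solve Keq expr → x = -0.005954; check Q = 1.1100e-05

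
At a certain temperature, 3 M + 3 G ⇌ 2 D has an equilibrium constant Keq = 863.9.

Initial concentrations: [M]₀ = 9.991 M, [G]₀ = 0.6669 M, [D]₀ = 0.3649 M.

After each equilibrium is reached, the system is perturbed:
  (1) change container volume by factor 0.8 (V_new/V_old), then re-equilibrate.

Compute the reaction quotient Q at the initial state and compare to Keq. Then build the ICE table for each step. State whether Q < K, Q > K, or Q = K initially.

Q₀ = 4.5013e-04; Q < K (proceeds forward)

Q₀ = 4.5013e-04 vs Keq = 863.9 ⇒ Q<K, forward
Step 1:
                    M           G           D
  Initial       9.991      0.6669      0.3649
  Change      -0.6572     -0.6572      0.4381
  Equil         9.334    0.009719       0.803
  solve Keq expr → x = 0.2191; check Q = 863.9
Then change container volume by factor 0.8 (V_new/V_old).
Step 2:
                    M           G           D
  Initial       11.67     0.01215       1.004
  Change    -0.003111   -0.003111    0.002074
  Equil         11.66    0.009037       1.006
  solve Keq expr → x = 0.001037; check Q = 863.9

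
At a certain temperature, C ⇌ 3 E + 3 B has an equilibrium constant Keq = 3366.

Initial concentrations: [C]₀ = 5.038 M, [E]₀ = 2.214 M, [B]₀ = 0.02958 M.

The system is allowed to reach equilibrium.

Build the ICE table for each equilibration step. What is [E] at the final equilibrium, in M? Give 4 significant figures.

Q₀ = 5.5753e-05 vs Keq = 3366 ⇒ Q<K, forward
Step 1:
                   C          E          B
  Initial      5.038      2.214    0.02958
  Change      -1.276      3.828      3.828
  Equil        3.762      6.042      3.858
  solve Keq expr → x = 1.276; check Q = 3366

[E]_eq = 6.042 M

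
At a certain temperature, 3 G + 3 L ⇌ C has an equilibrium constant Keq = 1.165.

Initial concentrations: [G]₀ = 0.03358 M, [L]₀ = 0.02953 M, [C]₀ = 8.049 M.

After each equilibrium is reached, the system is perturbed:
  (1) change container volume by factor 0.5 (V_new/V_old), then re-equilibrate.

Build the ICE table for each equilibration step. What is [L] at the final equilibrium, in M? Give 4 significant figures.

[L]_eq = 1.537 M

Q₀ = 8.2549e+09 vs Keq = 1.165 ⇒ Q>K, reverse
Step 1:
                   G          L          C
  I          0.03358    0.02953      8.049
  C            1.335      1.335    -0.4452
  E            1.369      1.365      7.604
  solve Keq expr → x = -0.4452; check Q = 1.165
Then change container volume by factor 0.5 (V_new/V_old).
Step 2:
                   G          L          C
  I            2.738       2.73      15.21
  C           -1.193     -1.193     0.3977
  E            1.545      1.537      15.61
  solve Keq expr → x = 0.3977; check Q = 1.165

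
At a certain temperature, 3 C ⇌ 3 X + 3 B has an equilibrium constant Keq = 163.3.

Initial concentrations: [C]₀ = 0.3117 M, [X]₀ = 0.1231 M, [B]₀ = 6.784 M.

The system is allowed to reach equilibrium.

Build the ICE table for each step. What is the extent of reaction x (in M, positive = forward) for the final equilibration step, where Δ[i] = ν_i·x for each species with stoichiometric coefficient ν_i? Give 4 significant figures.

Q₀ = 19.23 vs Keq = 163.3 ⇒ Q<K, forward
Step 1:
                  C         X         B
  Initial    0.3117    0.1231     6.784
  Change   -0.06981   0.06981   0.06981
  Equil      0.2419    0.1929     6.854
  solve Keq expr → x = 0.02327; check Q = 163.3

x = 0.02327 M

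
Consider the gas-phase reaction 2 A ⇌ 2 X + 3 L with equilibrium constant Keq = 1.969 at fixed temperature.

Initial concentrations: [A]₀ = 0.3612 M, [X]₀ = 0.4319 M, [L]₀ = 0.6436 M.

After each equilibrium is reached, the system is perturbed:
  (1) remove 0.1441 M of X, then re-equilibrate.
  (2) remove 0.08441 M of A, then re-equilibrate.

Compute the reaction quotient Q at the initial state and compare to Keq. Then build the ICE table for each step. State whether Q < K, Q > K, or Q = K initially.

Q₀ = 0.3812 vs Keq = 1.969 ⇒ Q<K, forward
Step 1:
                  A         X         L
  Initial    0.3612    0.4319    0.6436
  Change     -0.097     0.097    0.1455
  Equil      0.2642    0.5289    0.7891
  solve Keq expr → x = 0.0485; check Q = 1.969
Then remove 0.1441 M of X.
Step 2:
                  A         X         L
  Initial    0.2642    0.3848    0.7891
  Change   -0.03418   0.03418   0.05127
  Equil        0.23     0.419    0.8404
  solve Keq expr → x = 0.01709; check Q = 1.969
Then remove 0.08441 M of A.
Step 3:
                  A         X         L
  Initial    0.1456     0.419    0.8404
  Change    0.04028  -0.04028  -0.06042
  Equil      0.1859    0.3787    0.7799
  solve Keq expr → x = -0.02014; check Q = 1.969

Q₀ = 0.3812; Q < K (proceeds forward)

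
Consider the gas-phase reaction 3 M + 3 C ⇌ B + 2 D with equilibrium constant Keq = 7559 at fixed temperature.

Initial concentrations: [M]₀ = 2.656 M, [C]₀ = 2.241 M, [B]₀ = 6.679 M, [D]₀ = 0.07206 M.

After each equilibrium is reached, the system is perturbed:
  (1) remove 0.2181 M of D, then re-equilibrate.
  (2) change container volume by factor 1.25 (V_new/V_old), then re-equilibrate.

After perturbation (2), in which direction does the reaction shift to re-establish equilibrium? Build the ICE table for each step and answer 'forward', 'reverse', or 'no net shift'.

Q₀ = 1.6447e-04 vs Keq = 7559 ⇒ Q<K, forward
Step 1:
                   M          C          B          D
  init         2.656      2.241      6.679    0.07206
  Δ           -2.038     -2.038     0.6792      1.358
  eq          0.6184     0.2034      7.358       1.43
  solve Keq expr → x = 0.6792; check Q = 7559
Then remove 0.2181 M of D.
Step 2:
                   M          C          B          D
  init        0.6184     0.2034      7.358      1.212
  Δ         -0.01547   -0.01547   0.005156    0.01031
  eq           0.603      0.188      7.363      1.223
  solve Keq expr → x = 0.005156; check Q = 7559
Then change container volume by factor 1.25 (V_new/V_old).
Step 3:
                   M          C          B          D
  init        0.4824     0.1504      5.891     0.9781
  Δ          0.02585    0.02585  -0.008616   -0.01723
  eq          0.5082     0.1762      5.882     0.9609
  solve Keq expr → x = -0.008616; check Q = 7559

Direction: reverse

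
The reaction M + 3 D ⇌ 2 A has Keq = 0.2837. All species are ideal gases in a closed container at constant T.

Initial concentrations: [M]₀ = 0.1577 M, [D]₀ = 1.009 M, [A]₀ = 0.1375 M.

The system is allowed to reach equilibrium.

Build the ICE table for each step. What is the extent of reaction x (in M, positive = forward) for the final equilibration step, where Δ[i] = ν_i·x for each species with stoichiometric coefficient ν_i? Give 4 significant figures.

Q₀ = 0.1167 vs Keq = 0.2837 ⇒ Q<K, forward
Step 1:
                   M          D          A
  Initial     0.1577      1.009     0.1375
  Change    -0.02148   -0.06444    0.04296
  Equil       0.1362     0.9446     0.1805
  solve Keq expr → x = 0.02148; check Q = 0.2837

x = 0.02148 M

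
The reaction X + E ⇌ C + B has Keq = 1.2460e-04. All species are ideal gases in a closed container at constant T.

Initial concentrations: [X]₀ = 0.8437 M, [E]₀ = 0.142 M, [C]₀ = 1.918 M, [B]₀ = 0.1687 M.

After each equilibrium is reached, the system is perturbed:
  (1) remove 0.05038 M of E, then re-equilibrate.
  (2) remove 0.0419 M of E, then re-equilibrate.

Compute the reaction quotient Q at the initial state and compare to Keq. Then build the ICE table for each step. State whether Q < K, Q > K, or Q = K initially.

Q₀ = 2.701; Q > K (proceeds reverse)

Q₀ = 2.701 vs Keq = 1.2460e-04 ⇒ Q>K, reverse
Step 1:
                    X           E           C           B
  init         0.8437       0.142       1.918      0.1687
  Δ            0.1687      0.1687     -0.1687     -0.1687
  eq            1.012      0.3107       1.749  2.2403e-05
  solve Keq expr → x = -0.1687; check Q = 1.2460e-04
Then remove 0.05038 M of E.
Step 2:
                    X           E           C           B
  init          1.012      0.2603       1.749  2.2403e-05
  Δ        3.6325e-06  3.6325e-06 -3.6325e-06 -3.6325e-06
  eq            1.012      0.2603       1.749  1.8770e-05
  solve Keq expr → x = -3.6325e-06; check Q = 1.2460e-04
Then remove 0.0419 M of E.
Step 3:
                    X           E           C           B
  init          1.012      0.2184       1.749  1.8770e-05
  Δ        3.0211e-06  3.0211e-06 -3.0211e-06 -3.0211e-06
  eq            1.012      0.2184       1.749  1.5749e-05
  solve Keq expr → x = -3.0211e-06; check Q = 1.2460e-04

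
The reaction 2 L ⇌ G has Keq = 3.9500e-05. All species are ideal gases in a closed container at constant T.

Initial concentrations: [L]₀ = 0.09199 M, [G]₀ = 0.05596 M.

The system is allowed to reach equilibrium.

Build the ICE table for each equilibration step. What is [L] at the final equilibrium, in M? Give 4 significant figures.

[L]_eq = 0.2039 M

Q₀ = 6.613 vs Keq = 3.9500e-05 ⇒ Q>K, reverse
Step 1:
                  L         G
  I         0.09199   0.05596
  C          0.1119  -0.05596
  E          0.2039 1.6423e-06
  solve Keq expr → x = -0.05596; check Q = 3.9500e-05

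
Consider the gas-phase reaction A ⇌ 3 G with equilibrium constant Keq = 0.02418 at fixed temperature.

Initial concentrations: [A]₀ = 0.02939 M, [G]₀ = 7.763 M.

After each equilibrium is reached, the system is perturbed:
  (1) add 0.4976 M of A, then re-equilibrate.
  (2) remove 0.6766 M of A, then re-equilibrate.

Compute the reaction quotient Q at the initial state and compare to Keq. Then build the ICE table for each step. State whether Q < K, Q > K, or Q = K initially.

Q₀ = 1.5918e+04; Q > K (proceeds reverse)

Q₀ = 1.5918e+04 vs Keq = 0.02418 ⇒ Q>K, reverse
Step 1:
                  A         G
  I         0.02939     7.763
  C           2.457    -7.371
  E           2.486    0.3918
  solve Keq expr → x = -2.457; check Q = 0.02418
Then add 0.4976 M of A.
Step 2:
                  A         G
  I           2.984    0.3918
  C       -0.008062   0.02419
  E           2.976    0.4159
  solve Keq expr → x = 0.008062; check Q = 0.02418
Then remove 0.6766 M of A.
Step 3:
                  A         G
  I           2.299    0.4159
  C         0.01122  -0.03365
  E           2.311    0.3823
  solve Keq expr → x = -0.01122; check Q = 0.02418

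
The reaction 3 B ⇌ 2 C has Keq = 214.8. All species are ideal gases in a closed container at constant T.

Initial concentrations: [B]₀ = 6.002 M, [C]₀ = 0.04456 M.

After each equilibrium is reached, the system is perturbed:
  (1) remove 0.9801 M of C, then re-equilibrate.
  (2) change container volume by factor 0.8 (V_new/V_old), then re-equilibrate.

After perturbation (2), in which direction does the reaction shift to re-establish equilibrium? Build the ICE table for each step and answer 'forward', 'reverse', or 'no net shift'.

Direction: forward

Q₀ = 9.1834e-06 vs Keq = 214.8 ⇒ Q<K, forward
Step 1:
                    B           C
  init          6.002     0.04456
  Δ            -5.597       3.731
  eq           0.4049       3.776
  solve Keq expr → x = 1.866; check Q = 214.8
Then remove 0.9801 M of C.
Step 2:
                    B           C
  init         0.4049       2.796
  Δ          -0.06984     0.04656
  eq           0.3351       2.842
  solve Keq expr → x = 0.02328; check Q = 214.8
Then change container volume by factor 0.8 (V_new/V_old).
Step 3:
                    B           C
  init         0.4188       3.553
  Δ          -0.02863     0.01909
  eq           0.3902       3.572
  solve Keq expr → x = 0.009544; check Q = 214.8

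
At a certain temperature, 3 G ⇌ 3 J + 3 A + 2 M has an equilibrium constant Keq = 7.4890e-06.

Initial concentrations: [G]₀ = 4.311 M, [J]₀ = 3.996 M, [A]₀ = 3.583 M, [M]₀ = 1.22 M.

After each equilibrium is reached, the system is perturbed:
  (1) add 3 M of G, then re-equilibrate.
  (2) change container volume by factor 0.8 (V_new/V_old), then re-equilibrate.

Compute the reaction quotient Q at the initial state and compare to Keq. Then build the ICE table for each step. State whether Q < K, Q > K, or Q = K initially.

Q₀ = 54.53; Q > K (proceeds reverse)

Q₀ = 54.53 vs Keq = 7.4890e-06 ⇒ Q>K, reverse
Step 1:
                   G          J          A          M
  Initial      4.311      3.996      3.583       1.22
  Change       1.822     -1.822     -1.822     -1.214
  Equil        6.133      2.174      1.761   0.005546
  solve Keq expr → x = -0.6072; check Q = 7.4890e-06
Then add 3 M of G.
Step 2:
                   G          J          A          M
  Initial      9.133      2.174      1.761   0.005546
  Change   -0.006629   0.006629   0.006629   0.004419
  Equil        9.126      2.181      1.768   0.009965
  solve Keq expr → x = 0.00221; check Q = 7.4890e-06
Then change container volume by factor 0.8 (V_new/V_old).
Step 3:
                   G          J          A          M
  Initial      11.41      2.726       2.21    0.01246
  Change    0.007873  -0.007873  -0.007873  -0.005249
  Equil        11.42      2.718      2.202   0.007207
  solve Keq expr → x = -0.002624; check Q = 7.4890e-06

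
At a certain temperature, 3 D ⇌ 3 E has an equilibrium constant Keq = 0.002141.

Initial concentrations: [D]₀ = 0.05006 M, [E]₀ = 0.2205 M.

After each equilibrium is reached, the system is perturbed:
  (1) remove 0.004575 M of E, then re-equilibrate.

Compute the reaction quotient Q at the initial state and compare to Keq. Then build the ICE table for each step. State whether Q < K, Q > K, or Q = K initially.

Q₀ = 85.46; Q > K (proceeds reverse)

Q₀ = 85.46 vs Keq = 0.002141 ⇒ Q>K, reverse
Step 1:
                   D          E
  I          0.05006     0.2205
  C           0.1896    -0.1896
  E           0.2397    0.03089
  solve Keq expr → x = -0.0632; check Q = 0.002141
Then remove 0.004575 M of E.
Step 2:
                   D          E
  I           0.2397    0.02632
  C        -0.004053   0.004053
  E           0.2356    0.03037
  solve Keq expr → x = 0.001351; check Q = 0.002141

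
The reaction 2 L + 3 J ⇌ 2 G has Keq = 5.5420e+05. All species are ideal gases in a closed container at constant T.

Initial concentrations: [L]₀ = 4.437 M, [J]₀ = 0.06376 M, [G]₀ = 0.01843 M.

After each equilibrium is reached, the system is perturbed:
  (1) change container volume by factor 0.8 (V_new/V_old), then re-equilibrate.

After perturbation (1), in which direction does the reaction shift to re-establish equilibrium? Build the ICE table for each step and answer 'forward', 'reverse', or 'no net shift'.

Direction: forward

Q₀ = 0.06656 vs Keq = 5.5420e+05 ⇒ Q<K, forward
Step 1:
                  L         J         G
  Initial     4.437   0.06376   0.01843
  Change   -0.04204  -0.06306   0.04204
  Equil       4.395 6.9904e-04   0.06047
  solve Keq expr → x = 0.02102; check Q = 5.5420e+05
Then change container volume by factor 0.8 (V_new/V_old).
Step 2:
                  L         J         G
  Initial     5.494 8.7380e-04   0.07559
  Change  -1.1602e-04 -1.7404e-04 1.1602e-04
  Equil       5.494 6.9977e-04    0.0757
  solve Keq expr → x = 5.8012e-05; check Q = 5.5420e+05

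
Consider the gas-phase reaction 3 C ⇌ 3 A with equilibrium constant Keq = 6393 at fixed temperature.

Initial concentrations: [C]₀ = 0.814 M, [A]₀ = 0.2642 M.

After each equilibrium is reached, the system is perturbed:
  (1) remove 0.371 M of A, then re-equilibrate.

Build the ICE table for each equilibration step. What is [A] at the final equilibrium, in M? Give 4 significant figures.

[A]_eq = 0.671 M

Q₀ = 0.03419 vs Keq = 6393 ⇒ Q<K, forward
Step 1:
                  C         A
  I           0.814    0.2642
  C         -0.7589    0.7589
  E         0.05512     1.023
  solve Keq expr → x = 0.253; check Q = 6393
Then remove 0.371 M of A.
Step 2:
                  C         A
  I         0.05512    0.6521
  C        -0.01897   0.01897
  E         0.03616     0.671
  solve Keq expr → x = 0.006323; check Q = 6393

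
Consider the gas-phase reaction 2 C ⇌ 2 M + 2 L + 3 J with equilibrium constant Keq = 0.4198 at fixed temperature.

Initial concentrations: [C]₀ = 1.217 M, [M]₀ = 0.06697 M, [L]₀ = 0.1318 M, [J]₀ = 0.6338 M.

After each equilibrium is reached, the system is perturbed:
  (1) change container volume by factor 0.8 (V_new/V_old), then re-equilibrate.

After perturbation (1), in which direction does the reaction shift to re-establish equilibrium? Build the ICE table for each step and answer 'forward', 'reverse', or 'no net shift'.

Direction: reverse

Q₀ = 1.3393e-05 vs Keq = 0.4198 ⇒ Q<K, forward
Step 1:
                    C           M           L           J
  Initial       1.217     0.06697      0.1318      0.6338
  Change      -0.4649      0.4649      0.4649      0.6973
  Equil        0.7521      0.5318      0.5967       1.331
  solve Keq expr → x = 0.2324; check Q = 0.4198
Then change container volume by factor 0.8 (V_new/V_old).
Step 2:
                    C           M           L           J
  Initial      0.9402      0.6648      0.7458       1.664
  Change       0.1014     -0.1014     -0.1014     -0.1521
  Equil         1.042      0.5634      0.6444       1.512
  solve Keq expr → x = -0.0507; check Q = 0.4198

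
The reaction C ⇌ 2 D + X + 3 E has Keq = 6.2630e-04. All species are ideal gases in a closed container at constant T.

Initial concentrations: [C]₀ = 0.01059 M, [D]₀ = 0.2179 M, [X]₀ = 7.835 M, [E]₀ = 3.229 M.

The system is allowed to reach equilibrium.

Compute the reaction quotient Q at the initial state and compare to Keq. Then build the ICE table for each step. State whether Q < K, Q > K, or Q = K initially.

Q₀ = 1183; Q > K (proceeds reverse)

Q₀ = 1183 vs Keq = 6.2630e-04 ⇒ Q>K, reverse
Step 1:
                    C           D           X           E
  init        0.01059      0.2179       7.835       3.229
  Δ            0.1086     -0.2173     -0.1086     -0.3259
  eq           0.1192  6.2849e-04       7.726       2.903
  solve Keq expr → x = -0.1086; check Q = 6.2630e-04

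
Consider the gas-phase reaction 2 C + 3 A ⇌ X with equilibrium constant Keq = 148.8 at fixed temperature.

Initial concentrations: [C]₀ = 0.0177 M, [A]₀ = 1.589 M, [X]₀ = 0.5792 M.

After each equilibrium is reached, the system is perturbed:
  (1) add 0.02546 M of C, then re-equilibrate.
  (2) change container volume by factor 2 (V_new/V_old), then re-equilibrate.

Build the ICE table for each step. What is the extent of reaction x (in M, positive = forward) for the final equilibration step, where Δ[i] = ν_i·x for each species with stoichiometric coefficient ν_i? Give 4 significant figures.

x = -0.01962 M

Q₀ = 460.8 vs Keq = 148.8 ⇒ Q>K, reverse
Step 1:
                   C          A          X
  I           0.0177      1.589     0.5792
  C          0.01273    0.01909  -0.006363
  E          0.03043      1.608     0.5728
  solve Keq expr → x = -0.006363; check Q = 148.8
Then add 0.02546 M of C.
Step 2:
                   C          A          X
  I          0.05589      1.608     0.5728
  C         -0.02408   -0.03611    0.01204
  E          0.03181      1.572     0.5849
  solve Keq expr → x = 0.01204; check Q = 148.8
Then change container volume by factor 2 (V_new/V_old).
Step 3:
                   C          A          X
  I           0.0159      0.786     0.2924
  C          0.03924    0.05885   -0.01962
  E          0.05514     0.8448     0.2728
  solve Keq expr → x = -0.01962; check Q = 148.8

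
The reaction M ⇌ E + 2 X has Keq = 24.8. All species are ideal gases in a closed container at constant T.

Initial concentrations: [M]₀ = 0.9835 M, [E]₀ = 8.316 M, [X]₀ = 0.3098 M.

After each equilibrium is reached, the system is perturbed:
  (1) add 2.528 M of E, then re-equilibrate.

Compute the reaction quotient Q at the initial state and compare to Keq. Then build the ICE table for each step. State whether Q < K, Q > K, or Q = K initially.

Q₀ = 0.8115 vs Keq = 24.8 ⇒ Q<K, forward
Step 1:
                   M          E          X
  init        0.9835      8.316     0.3098
  Δ          -0.4558     0.4558     0.9116
  eq          0.5277      8.772      1.221
  solve Keq expr → x = 0.4558; check Q = 24.8
Then add 2.528 M of E.
Step 2:
                   M          E          X
  init        0.5277       11.3      1.221
  Δ          0.04767   -0.04767   -0.09533
  eq          0.5754      11.25      1.126
  solve Keq expr → x = -0.04767; check Q = 24.8

Q₀ = 0.8115; Q < K (proceeds forward)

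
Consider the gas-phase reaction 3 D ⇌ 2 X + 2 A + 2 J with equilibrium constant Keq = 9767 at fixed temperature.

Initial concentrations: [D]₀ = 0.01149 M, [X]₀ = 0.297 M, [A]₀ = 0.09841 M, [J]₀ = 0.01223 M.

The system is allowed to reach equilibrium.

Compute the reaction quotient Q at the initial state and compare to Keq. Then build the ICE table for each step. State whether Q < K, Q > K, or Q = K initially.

Q₀ = 0.08423 vs Keq = 9767 ⇒ Q<K, forward
Step 1:
                   D          X          A          J
  I          0.01149      0.297    0.09841    0.01223
  C         -0.01114    0.00743    0.00743    0.00743
  E       3.4506e-04     0.3044     0.1058    0.01966
  solve Keq expr → x = 0.003715; check Q = 9767

Q₀ = 0.08423; Q < K (proceeds forward)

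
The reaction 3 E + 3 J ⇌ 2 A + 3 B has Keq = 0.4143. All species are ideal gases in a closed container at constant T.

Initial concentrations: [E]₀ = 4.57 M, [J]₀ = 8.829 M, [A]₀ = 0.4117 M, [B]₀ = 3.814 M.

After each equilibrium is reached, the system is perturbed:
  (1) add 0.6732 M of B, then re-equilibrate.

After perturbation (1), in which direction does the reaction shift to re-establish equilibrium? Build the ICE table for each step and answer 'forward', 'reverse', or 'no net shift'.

Direction: reverse

Q₀ = 1.4316e-04 vs Keq = 0.4143 ⇒ Q<K, forward
Step 1:
                    E           J           A           B
  init           4.57       8.829      0.4117       3.814
  Δ            -2.449      -2.449       1.633       2.449
  eq            2.121        6.38       2.044       6.263
  solve Keq expr → x = 0.8163; check Q = 0.4143
Then add 0.6732 M of B.
Step 2:
                    E           J           A           B
  init          2.121        6.38       2.044       6.936
  Δ            0.1039      0.1039     -0.0693     -0.1039
  eq            2.225       6.484       1.975       6.832
  solve Keq expr → x = -0.03465; check Q = 0.4143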